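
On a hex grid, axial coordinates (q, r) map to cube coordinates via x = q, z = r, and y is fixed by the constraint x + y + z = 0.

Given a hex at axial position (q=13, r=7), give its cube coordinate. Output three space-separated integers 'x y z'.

Answer: 13 -20 7

Derivation:
x = q = 13
z = r = 7
y = -x - z = -(13) - (7) = -20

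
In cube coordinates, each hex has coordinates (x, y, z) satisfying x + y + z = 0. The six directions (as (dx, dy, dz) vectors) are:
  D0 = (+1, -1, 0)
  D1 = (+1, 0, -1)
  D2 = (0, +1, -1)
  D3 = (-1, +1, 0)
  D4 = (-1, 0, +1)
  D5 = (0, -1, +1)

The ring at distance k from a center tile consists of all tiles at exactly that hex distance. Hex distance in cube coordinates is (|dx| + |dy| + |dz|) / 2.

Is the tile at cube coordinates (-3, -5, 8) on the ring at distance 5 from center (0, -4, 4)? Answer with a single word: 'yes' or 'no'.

Answer: no

Derivation:
|px - cx| = |-3 - 0| = 3
|py - cy| = |-5 - (-4)| = 1
|pz - cz| = |8 - 4| = 4
distance = (3+1+4)/2 = 8/2 = 4
radius = 5; distance != radius -> no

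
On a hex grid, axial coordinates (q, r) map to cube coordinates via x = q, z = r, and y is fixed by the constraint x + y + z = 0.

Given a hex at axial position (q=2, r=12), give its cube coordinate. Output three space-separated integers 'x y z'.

x = q = 2
z = r = 12
y = -x - z = -(2) - (12) = -14

Answer: 2 -14 12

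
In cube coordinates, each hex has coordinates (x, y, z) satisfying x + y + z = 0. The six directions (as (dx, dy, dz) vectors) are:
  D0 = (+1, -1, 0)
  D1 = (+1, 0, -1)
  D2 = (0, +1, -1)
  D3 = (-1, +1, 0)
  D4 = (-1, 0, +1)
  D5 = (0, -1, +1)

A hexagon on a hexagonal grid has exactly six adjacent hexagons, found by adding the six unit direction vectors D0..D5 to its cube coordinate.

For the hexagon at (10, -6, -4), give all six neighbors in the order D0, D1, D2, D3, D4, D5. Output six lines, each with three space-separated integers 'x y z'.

Center: (10, -6, -4). Add each direction:
  D0: (10, -6, -4) + (1, -1, 0) = (11, -7, -4)
  D1: (10, -6, -4) + (1, 0, -1) = (11, -6, -5)
  D2: (10, -6, -4) + (0, 1, -1) = (10, -5, -5)
  D3: (10, -6, -4) + (-1, 1, 0) = (9, -5, -4)
  D4: (10, -6, -4) + (-1, 0, 1) = (9, -6, -3)
  D5: (10, -6, -4) + (0, -1, 1) = (10, -7, -3)

Answer: 11 -7 -4
11 -6 -5
10 -5 -5
9 -5 -4
9 -6 -3
10 -7 -3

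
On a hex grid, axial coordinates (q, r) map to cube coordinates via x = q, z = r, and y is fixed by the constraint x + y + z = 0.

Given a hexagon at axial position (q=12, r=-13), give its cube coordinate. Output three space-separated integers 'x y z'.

Answer: 12 1 -13

Derivation:
x = q = 12
z = r = -13
y = -x - z = -(12) - (-13) = 1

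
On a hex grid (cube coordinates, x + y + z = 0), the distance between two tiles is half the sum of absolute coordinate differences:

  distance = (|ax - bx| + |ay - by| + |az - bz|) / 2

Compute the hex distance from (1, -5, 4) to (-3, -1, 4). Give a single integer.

Answer: 4

Derivation:
|ax - bx| = |1 - (-3)| = 4
|ay - by| = |-5 - (-1)| = 4
|az - bz| = |4 - 4| = 0
distance = (4 + 4 + 0) / 2 = 8 / 2 = 4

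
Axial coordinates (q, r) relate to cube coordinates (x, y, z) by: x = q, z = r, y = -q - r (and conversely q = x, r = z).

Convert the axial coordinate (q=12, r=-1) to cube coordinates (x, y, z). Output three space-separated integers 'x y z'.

x = q = 12
z = r = -1
y = -x - z = -(12) - (-1) = -11

Answer: 12 -11 -1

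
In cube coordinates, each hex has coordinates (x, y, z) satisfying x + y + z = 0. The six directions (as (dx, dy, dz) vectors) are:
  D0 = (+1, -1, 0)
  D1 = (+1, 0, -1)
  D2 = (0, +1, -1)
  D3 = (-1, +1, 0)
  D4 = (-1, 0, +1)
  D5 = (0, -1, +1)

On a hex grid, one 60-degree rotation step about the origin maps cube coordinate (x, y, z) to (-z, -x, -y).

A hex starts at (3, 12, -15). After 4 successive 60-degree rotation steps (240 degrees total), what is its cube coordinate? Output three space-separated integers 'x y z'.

Answer: -15 3 12

Derivation:
Start: (3, 12, -15)
Step 1: (3, 12, -15) -> (-(-15), -(3), -(12)) = (15, -3, -12)
Step 2: (15, -3, -12) -> (-(-12), -(15), -(-3)) = (12, -15, 3)
Step 3: (12, -15, 3) -> (-(3), -(12), -(-15)) = (-3, -12, 15)
Step 4: (-3, -12, 15) -> (-(15), -(-3), -(-12)) = (-15, 3, 12)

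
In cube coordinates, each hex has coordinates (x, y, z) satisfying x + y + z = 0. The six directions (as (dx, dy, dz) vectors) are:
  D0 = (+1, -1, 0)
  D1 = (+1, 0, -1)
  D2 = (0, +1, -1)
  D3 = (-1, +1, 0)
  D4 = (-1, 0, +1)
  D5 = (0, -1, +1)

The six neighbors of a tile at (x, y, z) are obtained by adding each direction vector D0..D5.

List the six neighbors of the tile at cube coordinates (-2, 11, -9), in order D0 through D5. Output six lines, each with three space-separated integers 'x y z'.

Answer: -1 10 -9
-1 11 -10
-2 12 -10
-3 12 -9
-3 11 -8
-2 10 -8

Derivation:
Center: (-2, 11, -9). Add each direction:
  D0: (-2, 11, -9) + (1, -1, 0) = (-1, 10, -9)
  D1: (-2, 11, -9) + (1, 0, -1) = (-1, 11, -10)
  D2: (-2, 11, -9) + (0, 1, -1) = (-2, 12, -10)
  D3: (-2, 11, -9) + (-1, 1, 0) = (-3, 12, -9)
  D4: (-2, 11, -9) + (-1, 0, 1) = (-3, 11, -8)
  D5: (-2, 11, -9) + (0, -1, 1) = (-2, 10, -8)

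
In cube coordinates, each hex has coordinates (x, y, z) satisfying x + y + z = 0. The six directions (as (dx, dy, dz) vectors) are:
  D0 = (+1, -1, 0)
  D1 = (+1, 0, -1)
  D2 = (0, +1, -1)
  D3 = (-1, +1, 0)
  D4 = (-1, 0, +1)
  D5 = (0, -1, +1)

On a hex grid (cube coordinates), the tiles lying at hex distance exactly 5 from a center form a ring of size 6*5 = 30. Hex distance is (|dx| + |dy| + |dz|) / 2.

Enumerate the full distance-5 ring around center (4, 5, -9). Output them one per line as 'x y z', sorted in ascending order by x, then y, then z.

Answer: -1 5 -4
-1 6 -5
-1 7 -6
-1 8 -7
-1 9 -8
-1 10 -9
0 4 -4
0 10 -10
1 3 -4
1 10 -11
2 2 -4
2 10 -12
3 1 -4
3 10 -13
4 0 -4
4 10 -14
5 0 -5
5 9 -14
6 0 -6
6 8 -14
7 0 -7
7 7 -14
8 0 -8
8 6 -14
9 0 -9
9 1 -10
9 2 -11
9 3 -12
9 4 -13
9 5 -14

Derivation:
Walk ring at distance 5 from (4, 5, -9):
Start at center + D4*5 = (-1, 5, -4)
  hex 0: (-1, 5, -4)
  hex 1: (0, 4, -4)
  hex 2: (1, 3, -4)
  hex 3: (2, 2, -4)
  hex 4: (3, 1, -4)
  hex 5: (4, 0, -4)
  hex 6: (5, 0, -5)
  hex 7: (6, 0, -6)
  hex 8: (7, 0, -7)
  hex 9: (8, 0, -8)
  hex 10: (9, 0, -9)
  hex 11: (9, 1, -10)
  hex 12: (9, 2, -11)
  hex 13: (9, 3, -12)
  hex 14: (9, 4, -13)
  hex 15: (9, 5, -14)
  hex 16: (8, 6, -14)
  hex 17: (7, 7, -14)
  hex 18: (6, 8, -14)
  hex 19: (5, 9, -14)
  hex 20: (4, 10, -14)
  hex 21: (3, 10, -13)
  hex 22: (2, 10, -12)
  hex 23: (1, 10, -11)
  hex 24: (0, 10, -10)
  hex 25: (-1, 10, -9)
  hex 26: (-1, 9, -8)
  hex 27: (-1, 8, -7)
  hex 28: (-1, 7, -6)
  hex 29: (-1, 6, -5)
Sorted: 30 hexes.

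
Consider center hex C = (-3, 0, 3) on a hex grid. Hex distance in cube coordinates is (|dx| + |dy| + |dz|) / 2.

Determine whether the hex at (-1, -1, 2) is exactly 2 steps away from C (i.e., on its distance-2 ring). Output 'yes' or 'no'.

|px - cx| = |-1 - (-3)| = 2
|py - cy| = |-1 - 0| = 1
|pz - cz| = |2 - 3| = 1
distance = (2+1+1)/2 = 4/2 = 2
radius = 2; distance == radius -> yes

Answer: yes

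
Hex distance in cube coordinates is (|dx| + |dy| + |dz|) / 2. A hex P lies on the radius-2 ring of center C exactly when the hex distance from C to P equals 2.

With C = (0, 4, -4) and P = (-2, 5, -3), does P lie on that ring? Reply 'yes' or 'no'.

Answer: yes

Derivation:
|px - cx| = |-2 - 0| = 2
|py - cy| = |5 - 4| = 1
|pz - cz| = |-3 - (-4)| = 1
distance = (2+1+1)/2 = 4/2 = 2
radius = 2; distance == radius -> yes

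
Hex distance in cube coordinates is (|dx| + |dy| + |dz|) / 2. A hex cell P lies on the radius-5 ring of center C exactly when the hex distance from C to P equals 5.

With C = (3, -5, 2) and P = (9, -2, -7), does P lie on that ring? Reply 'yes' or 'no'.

Answer: no

Derivation:
|px - cx| = |9 - 3| = 6
|py - cy| = |-2 - (-5)| = 3
|pz - cz| = |-7 - 2| = 9
distance = (6+3+9)/2 = 18/2 = 9
radius = 5; distance != radius -> no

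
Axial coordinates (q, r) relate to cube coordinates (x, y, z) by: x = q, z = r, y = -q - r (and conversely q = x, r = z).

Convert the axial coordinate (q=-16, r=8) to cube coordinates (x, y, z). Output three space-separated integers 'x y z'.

Answer: -16 8 8

Derivation:
x = q = -16
z = r = 8
y = -x - z = -(-16) - (8) = 8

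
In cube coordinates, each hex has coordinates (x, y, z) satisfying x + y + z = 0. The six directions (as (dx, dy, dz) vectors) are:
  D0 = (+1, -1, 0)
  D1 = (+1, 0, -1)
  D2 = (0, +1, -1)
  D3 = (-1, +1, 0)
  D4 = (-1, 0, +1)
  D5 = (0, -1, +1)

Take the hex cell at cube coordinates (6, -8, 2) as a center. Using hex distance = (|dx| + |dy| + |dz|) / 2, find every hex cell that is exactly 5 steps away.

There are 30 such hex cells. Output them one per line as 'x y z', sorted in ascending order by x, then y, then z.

Walk ring at distance 5 from (6, -8, 2):
Start at center + D4*5 = (1, -8, 7)
  hex 0: (1, -8, 7)
  hex 1: (2, -9, 7)
  hex 2: (3, -10, 7)
  hex 3: (4, -11, 7)
  hex 4: (5, -12, 7)
  hex 5: (6, -13, 7)
  hex 6: (7, -13, 6)
  hex 7: (8, -13, 5)
  hex 8: (9, -13, 4)
  hex 9: (10, -13, 3)
  hex 10: (11, -13, 2)
  hex 11: (11, -12, 1)
  hex 12: (11, -11, 0)
  hex 13: (11, -10, -1)
  hex 14: (11, -9, -2)
  hex 15: (11, -8, -3)
  hex 16: (10, -7, -3)
  hex 17: (9, -6, -3)
  hex 18: (8, -5, -3)
  hex 19: (7, -4, -3)
  hex 20: (6, -3, -3)
  hex 21: (5, -3, -2)
  hex 22: (4, -3, -1)
  hex 23: (3, -3, 0)
  hex 24: (2, -3, 1)
  hex 25: (1, -3, 2)
  hex 26: (1, -4, 3)
  hex 27: (1, -5, 4)
  hex 28: (1, -6, 5)
  hex 29: (1, -7, 6)
Sorted: 30 hexes.

Answer: 1 -8 7
1 -7 6
1 -6 5
1 -5 4
1 -4 3
1 -3 2
2 -9 7
2 -3 1
3 -10 7
3 -3 0
4 -11 7
4 -3 -1
5 -12 7
5 -3 -2
6 -13 7
6 -3 -3
7 -13 6
7 -4 -3
8 -13 5
8 -5 -3
9 -13 4
9 -6 -3
10 -13 3
10 -7 -3
11 -13 2
11 -12 1
11 -11 0
11 -10 -1
11 -9 -2
11 -8 -3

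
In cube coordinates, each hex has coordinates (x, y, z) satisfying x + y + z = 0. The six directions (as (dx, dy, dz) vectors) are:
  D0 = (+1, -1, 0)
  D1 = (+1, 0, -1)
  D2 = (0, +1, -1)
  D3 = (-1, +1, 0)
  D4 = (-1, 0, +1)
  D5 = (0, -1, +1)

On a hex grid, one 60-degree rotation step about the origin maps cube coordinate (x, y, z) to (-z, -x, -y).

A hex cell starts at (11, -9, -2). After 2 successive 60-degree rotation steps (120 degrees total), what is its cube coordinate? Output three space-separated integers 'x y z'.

Answer: -9 -2 11

Derivation:
Start: (11, -9, -2)
Step 1: (11, -9, -2) -> (-(-2), -(11), -(-9)) = (2, -11, 9)
Step 2: (2, -11, 9) -> (-(9), -(2), -(-11)) = (-9, -2, 11)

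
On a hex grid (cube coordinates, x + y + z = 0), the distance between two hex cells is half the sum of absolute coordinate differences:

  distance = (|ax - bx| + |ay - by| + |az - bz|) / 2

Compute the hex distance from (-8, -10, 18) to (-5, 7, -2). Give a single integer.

Answer: 20

Derivation:
|ax - bx| = |-8 - (-5)| = 3
|ay - by| = |-10 - 7| = 17
|az - bz| = |18 - (-2)| = 20
distance = (3 + 17 + 20) / 2 = 40 / 2 = 20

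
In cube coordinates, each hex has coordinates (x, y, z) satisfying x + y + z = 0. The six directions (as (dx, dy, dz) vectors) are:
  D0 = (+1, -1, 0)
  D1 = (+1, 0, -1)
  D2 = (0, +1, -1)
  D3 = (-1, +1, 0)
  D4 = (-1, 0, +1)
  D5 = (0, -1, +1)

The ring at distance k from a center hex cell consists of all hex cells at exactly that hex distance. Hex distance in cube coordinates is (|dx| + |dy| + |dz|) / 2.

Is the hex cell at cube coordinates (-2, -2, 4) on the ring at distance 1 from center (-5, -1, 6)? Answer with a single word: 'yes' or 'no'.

Answer: no

Derivation:
|px - cx| = |-2 - (-5)| = 3
|py - cy| = |-2 - (-1)| = 1
|pz - cz| = |4 - 6| = 2
distance = (3+1+2)/2 = 6/2 = 3
radius = 1; distance != radius -> no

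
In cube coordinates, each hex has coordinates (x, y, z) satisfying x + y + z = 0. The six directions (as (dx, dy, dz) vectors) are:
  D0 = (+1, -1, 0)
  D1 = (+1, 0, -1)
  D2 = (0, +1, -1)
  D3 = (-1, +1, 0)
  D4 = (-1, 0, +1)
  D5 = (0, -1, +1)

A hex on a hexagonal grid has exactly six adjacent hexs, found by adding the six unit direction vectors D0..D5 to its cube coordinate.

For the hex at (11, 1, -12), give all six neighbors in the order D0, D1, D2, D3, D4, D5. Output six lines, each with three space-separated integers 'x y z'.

Center: (11, 1, -12). Add each direction:
  D0: (11, 1, -12) + (1, -1, 0) = (12, 0, -12)
  D1: (11, 1, -12) + (1, 0, -1) = (12, 1, -13)
  D2: (11, 1, -12) + (0, 1, -1) = (11, 2, -13)
  D3: (11, 1, -12) + (-1, 1, 0) = (10, 2, -12)
  D4: (11, 1, -12) + (-1, 0, 1) = (10, 1, -11)
  D5: (11, 1, -12) + (0, -1, 1) = (11, 0, -11)

Answer: 12 0 -12
12 1 -13
11 2 -13
10 2 -12
10 1 -11
11 0 -11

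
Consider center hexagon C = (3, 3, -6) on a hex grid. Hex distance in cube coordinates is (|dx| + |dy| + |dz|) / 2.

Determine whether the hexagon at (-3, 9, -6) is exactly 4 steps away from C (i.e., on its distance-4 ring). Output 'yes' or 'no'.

Answer: no

Derivation:
|px - cx| = |-3 - 3| = 6
|py - cy| = |9 - 3| = 6
|pz - cz| = |-6 - (-6)| = 0
distance = (6+6+0)/2 = 12/2 = 6
radius = 4; distance != radius -> no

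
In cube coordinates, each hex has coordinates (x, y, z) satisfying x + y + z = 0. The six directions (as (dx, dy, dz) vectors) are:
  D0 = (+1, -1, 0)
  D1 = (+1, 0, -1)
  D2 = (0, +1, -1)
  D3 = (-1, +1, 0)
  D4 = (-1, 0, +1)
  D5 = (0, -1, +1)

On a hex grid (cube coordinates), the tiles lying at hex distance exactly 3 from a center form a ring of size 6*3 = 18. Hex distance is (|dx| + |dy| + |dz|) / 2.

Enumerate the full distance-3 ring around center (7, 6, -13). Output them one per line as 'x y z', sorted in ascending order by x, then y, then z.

Answer: 4 6 -10
4 7 -11
4 8 -12
4 9 -13
5 5 -10
5 9 -14
6 4 -10
6 9 -15
7 3 -10
7 9 -16
8 3 -11
8 8 -16
9 3 -12
9 7 -16
10 3 -13
10 4 -14
10 5 -15
10 6 -16

Derivation:
Walk ring at distance 3 from (7, 6, -13):
Start at center + D4*3 = (4, 6, -10)
  hex 0: (4, 6, -10)
  hex 1: (5, 5, -10)
  hex 2: (6, 4, -10)
  hex 3: (7, 3, -10)
  hex 4: (8, 3, -11)
  hex 5: (9, 3, -12)
  hex 6: (10, 3, -13)
  hex 7: (10, 4, -14)
  hex 8: (10, 5, -15)
  hex 9: (10, 6, -16)
  hex 10: (9, 7, -16)
  hex 11: (8, 8, -16)
  hex 12: (7, 9, -16)
  hex 13: (6, 9, -15)
  hex 14: (5, 9, -14)
  hex 15: (4, 9, -13)
  hex 16: (4, 8, -12)
  hex 17: (4, 7, -11)
Sorted: 18 hexes.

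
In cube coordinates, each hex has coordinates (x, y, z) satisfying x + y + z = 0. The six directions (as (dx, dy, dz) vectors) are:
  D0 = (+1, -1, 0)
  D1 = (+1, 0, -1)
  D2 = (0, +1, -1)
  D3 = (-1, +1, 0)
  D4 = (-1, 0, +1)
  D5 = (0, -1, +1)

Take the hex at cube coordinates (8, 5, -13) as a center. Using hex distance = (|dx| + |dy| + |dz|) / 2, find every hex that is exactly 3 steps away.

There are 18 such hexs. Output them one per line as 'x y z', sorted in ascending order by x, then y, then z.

Answer: 5 5 -10
5 6 -11
5 7 -12
5 8 -13
6 4 -10
6 8 -14
7 3 -10
7 8 -15
8 2 -10
8 8 -16
9 2 -11
9 7 -16
10 2 -12
10 6 -16
11 2 -13
11 3 -14
11 4 -15
11 5 -16

Derivation:
Walk ring at distance 3 from (8, 5, -13):
Start at center + D4*3 = (5, 5, -10)
  hex 0: (5, 5, -10)
  hex 1: (6, 4, -10)
  hex 2: (7, 3, -10)
  hex 3: (8, 2, -10)
  hex 4: (9, 2, -11)
  hex 5: (10, 2, -12)
  hex 6: (11, 2, -13)
  hex 7: (11, 3, -14)
  hex 8: (11, 4, -15)
  hex 9: (11, 5, -16)
  hex 10: (10, 6, -16)
  hex 11: (9, 7, -16)
  hex 12: (8, 8, -16)
  hex 13: (7, 8, -15)
  hex 14: (6, 8, -14)
  hex 15: (5, 8, -13)
  hex 16: (5, 7, -12)
  hex 17: (5, 6, -11)
Sorted: 18 hexes.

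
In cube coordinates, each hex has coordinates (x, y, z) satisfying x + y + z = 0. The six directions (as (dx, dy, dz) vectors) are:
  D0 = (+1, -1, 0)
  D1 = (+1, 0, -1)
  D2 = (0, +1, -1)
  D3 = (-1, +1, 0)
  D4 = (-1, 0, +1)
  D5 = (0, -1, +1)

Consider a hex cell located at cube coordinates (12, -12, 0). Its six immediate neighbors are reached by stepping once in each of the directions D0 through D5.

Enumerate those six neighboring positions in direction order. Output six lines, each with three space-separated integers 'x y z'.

Answer: 13 -13 0
13 -12 -1
12 -11 -1
11 -11 0
11 -12 1
12 -13 1

Derivation:
Center: (12, -12, 0). Add each direction:
  D0: (12, -12, 0) + (1, -1, 0) = (13, -13, 0)
  D1: (12, -12, 0) + (1, 0, -1) = (13, -12, -1)
  D2: (12, -12, 0) + (0, 1, -1) = (12, -11, -1)
  D3: (12, -12, 0) + (-1, 1, 0) = (11, -11, 0)
  D4: (12, -12, 0) + (-1, 0, 1) = (11, -12, 1)
  D5: (12, -12, 0) + (0, -1, 1) = (12, -13, 1)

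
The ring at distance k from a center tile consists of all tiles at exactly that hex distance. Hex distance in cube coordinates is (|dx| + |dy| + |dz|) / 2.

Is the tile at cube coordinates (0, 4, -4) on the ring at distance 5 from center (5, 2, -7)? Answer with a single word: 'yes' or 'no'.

|px - cx| = |0 - 5| = 5
|py - cy| = |4 - 2| = 2
|pz - cz| = |-4 - (-7)| = 3
distance = (5+2+3)/2 = 10/2 = 5
radius = 5; distance == radius -> yes

Answer: yes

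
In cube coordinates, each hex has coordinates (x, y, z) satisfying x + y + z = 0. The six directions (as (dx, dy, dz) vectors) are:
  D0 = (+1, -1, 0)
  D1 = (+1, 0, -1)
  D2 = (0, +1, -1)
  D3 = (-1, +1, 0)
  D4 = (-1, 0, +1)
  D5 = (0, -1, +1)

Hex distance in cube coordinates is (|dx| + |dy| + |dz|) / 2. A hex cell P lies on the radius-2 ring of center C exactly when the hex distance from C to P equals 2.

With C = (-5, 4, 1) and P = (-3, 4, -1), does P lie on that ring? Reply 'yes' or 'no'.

Answer: yes

Derivation:
|px - cx| = |-3 - (-5)| = 2
|py - cy| = |4 - 4| = 0
|pz - cz| = |-1 - 1| = 2
distance = (2+0+2)/2 = 4/2 = 2
radius = 2; distance == radius -> yes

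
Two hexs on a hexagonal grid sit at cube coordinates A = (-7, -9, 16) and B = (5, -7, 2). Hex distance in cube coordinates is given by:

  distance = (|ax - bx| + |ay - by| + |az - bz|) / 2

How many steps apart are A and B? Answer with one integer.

|ax - bx| = |-7 - 5| = 12
|ay - by| = |-9 - (-7)| = 2
|az - bz| = |16 - 2| = 14
distance = (12 + 2 + 14) / 2 = 28 / 2 = 14

Answer: 14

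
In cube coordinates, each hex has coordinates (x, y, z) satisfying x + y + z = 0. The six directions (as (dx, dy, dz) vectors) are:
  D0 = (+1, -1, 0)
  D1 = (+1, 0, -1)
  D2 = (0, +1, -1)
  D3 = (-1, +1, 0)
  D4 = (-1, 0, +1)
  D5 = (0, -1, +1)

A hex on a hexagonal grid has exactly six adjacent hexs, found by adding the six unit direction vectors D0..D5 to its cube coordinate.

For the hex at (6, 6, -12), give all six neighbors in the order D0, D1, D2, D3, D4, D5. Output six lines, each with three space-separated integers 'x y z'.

Answer: 7 5 -12
7 6 -13
6 7 -13
5 7 -12
5 6 -11
6 5 -11

Derivation:
Center: (6, 6, -12). Add each direction:
  D0: (6, 6, -12) + (1, -1, 0) = (7, 5, -12)
  D1: (6, 6, -12) + (1, 0, -1) = (7, 6, -13)
  D2: (6, 6, -12) + (0, 1, -1) = (6, 7, -13)
  D3: (6, 6, -12) + (-1, 1, 0) = (5, 7, -12)
  D4: (6, 6, -12) + (-1, 0, 1) = (5, 6, -11)
  D5: (6, 6, -12) + (0, -1, 1) = (6, 5, -11)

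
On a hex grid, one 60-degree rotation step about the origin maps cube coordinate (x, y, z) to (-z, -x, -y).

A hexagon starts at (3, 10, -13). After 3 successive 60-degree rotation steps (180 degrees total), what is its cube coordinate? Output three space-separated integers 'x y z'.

Answer: -3 -10 13

Derivation:
Start: (3, 10, -13)
Step 1: (3, 10, -13) -> (-(-13), -(3), -(10)) = (13, -3, -10)
Step 2: (13, -3, -10) -> (-(-10), -(13), -(-3)) = (10, -13, 3)
Step 3: (10, -13, 3) -> (-(3), -(10), -(-13)) = (-3, -10, 13)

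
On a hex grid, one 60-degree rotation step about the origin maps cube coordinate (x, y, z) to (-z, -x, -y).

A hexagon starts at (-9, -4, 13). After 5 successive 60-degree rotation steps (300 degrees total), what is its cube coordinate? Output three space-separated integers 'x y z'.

Answer: 4 -13 9

Derivation:
Start: (-9, -4, 13)
Step 1: (-9, -4, 13) -> (-(13), -(-9), -(-4)) = (-13, 9, 4)
Step 2: (-13, 9, 4) -> (-(4), -(-13), -(9)) = (-4, 13, -9)
Step 3: (-4, 13, -9) -> (-(-9), -(-4), -(13)) = (9, 4, -13)
Step 4: (9, 4, -13) -> (-(-13), -(9), -(4)) = (13, -9, -4)
Step 5: (13, -9, -4) -> (-(-4), -(13), -(-9)) = (4, -13, 9)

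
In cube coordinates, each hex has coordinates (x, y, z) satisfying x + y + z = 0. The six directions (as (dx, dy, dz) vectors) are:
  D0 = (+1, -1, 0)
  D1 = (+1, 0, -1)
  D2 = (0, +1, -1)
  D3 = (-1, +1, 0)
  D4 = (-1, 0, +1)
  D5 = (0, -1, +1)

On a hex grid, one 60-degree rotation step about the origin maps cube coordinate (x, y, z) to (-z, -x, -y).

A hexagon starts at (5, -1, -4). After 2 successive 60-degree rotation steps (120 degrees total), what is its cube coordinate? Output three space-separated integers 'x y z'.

Start: (5, -1, -4)
Step 1: (5, -1, -4) -> (-(-4), -(5), -(-1)) = (4, -5, 1)
Step 2: (4, -5, 1) -> (-(1), -(4), -(-5)) = (-1, -4, 5)

Answer: -1 -4 5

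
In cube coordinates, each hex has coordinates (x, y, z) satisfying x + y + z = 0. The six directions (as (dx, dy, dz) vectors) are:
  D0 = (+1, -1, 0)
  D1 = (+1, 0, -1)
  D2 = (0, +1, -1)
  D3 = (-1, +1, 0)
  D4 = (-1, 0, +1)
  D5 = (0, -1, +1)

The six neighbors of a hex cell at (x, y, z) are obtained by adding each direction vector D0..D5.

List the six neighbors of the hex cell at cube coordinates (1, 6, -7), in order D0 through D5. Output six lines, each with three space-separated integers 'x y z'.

Answer: 2 5 -7
2 6 -8
1 7 -8
0 7 -7
0 6 -6
1 5 -6

Derivation:
Center: (1, 6, -7). Add each direction:
  D0: (1, 6, -7) + (1, -1, 0) = (2, 5, -7)
  D1: (1, 6, -7) + (1, 0, -1) = (2, 6, -8)
  D2: (1, 6, -7) + (0, 1, -1) = (1, 7, -8)
  D3: (1, 6, -7) + (-1, 1, 0) = (0, 7, -7)
  D4: (1, 6, -7) + (-1, 0, 1) = (0, 6, -6)
  D5: (1, 6, -7) + (0, -1, 1) = (1, 5, -6)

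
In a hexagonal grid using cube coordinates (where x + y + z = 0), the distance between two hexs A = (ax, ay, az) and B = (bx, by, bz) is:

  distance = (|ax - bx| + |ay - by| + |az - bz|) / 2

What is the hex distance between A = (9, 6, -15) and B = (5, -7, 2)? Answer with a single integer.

Answer: 17

Derivation:
|ax - bx| = |9 - 5| = 4
|ay - by| = |6 - (-7)| = 13
|az - bz| = |-15 - 2| = 17
distance = (4 + 13 + 17) / 2 = 34 / 2 = 17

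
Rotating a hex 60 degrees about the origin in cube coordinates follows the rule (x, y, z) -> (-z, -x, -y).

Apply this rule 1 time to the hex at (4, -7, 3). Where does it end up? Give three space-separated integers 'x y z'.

Answer: -3 -4 7

Derivation:
Start: (4, -7, 3)
Step 1: (4, -7, 3) -> (-(3), -(4), -(-7)) = (-3, -4, 7)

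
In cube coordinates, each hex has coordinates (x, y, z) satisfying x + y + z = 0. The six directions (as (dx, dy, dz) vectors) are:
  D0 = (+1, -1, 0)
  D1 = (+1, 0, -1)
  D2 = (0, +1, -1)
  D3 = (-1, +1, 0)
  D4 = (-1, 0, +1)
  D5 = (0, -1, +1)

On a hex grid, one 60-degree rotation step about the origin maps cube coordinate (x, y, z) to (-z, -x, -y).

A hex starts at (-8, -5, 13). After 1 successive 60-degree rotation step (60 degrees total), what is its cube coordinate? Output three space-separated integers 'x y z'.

Start: (-8, -5, 13)
Step 1: (-8, -5, 13) -> (-(13), -(-8), -(-5)) = (-13, 8, 5)

Answer: -13 8 5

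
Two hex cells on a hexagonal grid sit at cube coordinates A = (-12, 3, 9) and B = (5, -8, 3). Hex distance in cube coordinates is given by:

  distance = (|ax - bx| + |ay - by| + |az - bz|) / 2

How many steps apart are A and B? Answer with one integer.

Answer: 17

Derivation:
|ax - bx| = |-12 - 5| = 17
|ay - by| = |3 - (-8)| = 11
|az - bz| = |9 - 3| = 6
distance = (17 + 11 + 6) / 2 = 34 / 2 = 17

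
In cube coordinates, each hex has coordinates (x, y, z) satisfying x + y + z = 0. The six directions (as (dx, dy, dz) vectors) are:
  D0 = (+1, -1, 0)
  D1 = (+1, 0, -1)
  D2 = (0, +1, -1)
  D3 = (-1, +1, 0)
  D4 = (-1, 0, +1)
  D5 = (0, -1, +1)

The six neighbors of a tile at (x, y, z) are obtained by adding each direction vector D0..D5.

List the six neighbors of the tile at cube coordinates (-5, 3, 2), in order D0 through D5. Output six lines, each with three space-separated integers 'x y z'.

Answer: -4 2 2
-4 3 1
-5 4 1
-6 4 2
-6 3 3
-5 2 3

Derivation:
Center: (-5, 3, 2). Add each direction:
  D0: (-5, 3, 2) + (1, -1, 0) = (-4, 2, 2)
  D1: (-5, 3, 2) + (1, 0, -1) = (-4, 3, 1)
  D2: (-5, 3, 2) + (0, 1, -1) = (-5, 4, 1)
  D3: (-5, 3, 2) + (-1, 1, 0) = (-6, 4, 2)
  D4: (-5, 3, 2) + (-1, 0, 1) = (-6, 3, 3)
  D5: (-5, 3, 2) + (0, -1, 1) = (-5, 2, 3)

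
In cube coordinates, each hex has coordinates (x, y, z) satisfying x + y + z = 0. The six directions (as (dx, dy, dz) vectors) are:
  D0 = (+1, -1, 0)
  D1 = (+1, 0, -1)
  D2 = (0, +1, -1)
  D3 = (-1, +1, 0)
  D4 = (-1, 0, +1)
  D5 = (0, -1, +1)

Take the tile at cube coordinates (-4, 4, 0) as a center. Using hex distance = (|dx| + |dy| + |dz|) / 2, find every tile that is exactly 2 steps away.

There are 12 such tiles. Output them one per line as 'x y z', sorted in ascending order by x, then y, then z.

Walk ring at distance 2 from (-4, 4, 0):
Start at center + D4*2 = (-6, 4, 2)
  hex 0: (-6, 4, 2)
  hex 1: (-5, 3, 2)
  hex 2: (-4, 2, 2)
  hex 3: (-3, 2, 1)
  hex 4: (-2, 2, 0)
  hex 5: (-2, 3, -1)
  hex 6: (-2, 4, -2)
  hex 7: (-3, 5, -2)
  hex 8: (-4, 6, -2)
  hex 9: (-5, 6, -1)
  hex 10: (-6, 6, 0)
  hex 11: (-6, 5, 1)
Sorted: 12 hexes.

Answer: -6 4 2
-6 5 1
-6 6 0
-5 3 2
-5 6 -1
-4 2 2
-4 6 -2
-3 2 1
-3 5 -2
-2 2 0
-2 3 -1
-2 4 -2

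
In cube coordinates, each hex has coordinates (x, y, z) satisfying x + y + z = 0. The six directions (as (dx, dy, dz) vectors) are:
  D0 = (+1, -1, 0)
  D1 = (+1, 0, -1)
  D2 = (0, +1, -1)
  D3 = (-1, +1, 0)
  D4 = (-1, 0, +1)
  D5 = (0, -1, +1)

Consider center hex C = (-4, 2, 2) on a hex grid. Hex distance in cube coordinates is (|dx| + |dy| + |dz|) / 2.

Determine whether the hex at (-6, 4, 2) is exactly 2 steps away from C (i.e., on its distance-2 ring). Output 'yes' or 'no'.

|px - cx| = |-6 - (-4)| = 2
|py - cy| = |4 - 2| = 2
|pz - cz| = |2 - 2| = 0
distance = (2+2+0)/2 = 4/2 = 2
radius = 2; distance == radius -> yes

Answer: yes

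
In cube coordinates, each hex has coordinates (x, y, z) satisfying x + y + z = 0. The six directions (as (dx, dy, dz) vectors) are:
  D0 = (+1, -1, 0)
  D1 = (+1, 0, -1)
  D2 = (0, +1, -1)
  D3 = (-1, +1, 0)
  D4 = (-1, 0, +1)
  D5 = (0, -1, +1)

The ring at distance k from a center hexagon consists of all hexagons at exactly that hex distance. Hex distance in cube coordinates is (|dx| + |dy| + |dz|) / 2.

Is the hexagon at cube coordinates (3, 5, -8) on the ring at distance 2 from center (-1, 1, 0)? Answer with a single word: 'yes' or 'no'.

Answer: no

Derivation:
|px - cx| = |3 - (-1)| = 4
|py - cy| = |5 - 1| = 4
|pz - cz| = |-8 - 0| = 8
distance = (4+4+8)/2 = 16/2 = 8
radius = 2; distance != radius -> no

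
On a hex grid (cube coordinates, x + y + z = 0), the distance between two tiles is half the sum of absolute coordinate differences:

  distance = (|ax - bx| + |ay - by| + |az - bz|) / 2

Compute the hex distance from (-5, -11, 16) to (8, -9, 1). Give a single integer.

Answer: 15

Derivation:
|ax - bx| = |-5 - 8| = 13
|ay - by| = |-11 - (-9)| = 2
|az - bz| = |16 - 1| = 15
distance = (13 + 2 + 15) / 2 = 30 / 2 = 15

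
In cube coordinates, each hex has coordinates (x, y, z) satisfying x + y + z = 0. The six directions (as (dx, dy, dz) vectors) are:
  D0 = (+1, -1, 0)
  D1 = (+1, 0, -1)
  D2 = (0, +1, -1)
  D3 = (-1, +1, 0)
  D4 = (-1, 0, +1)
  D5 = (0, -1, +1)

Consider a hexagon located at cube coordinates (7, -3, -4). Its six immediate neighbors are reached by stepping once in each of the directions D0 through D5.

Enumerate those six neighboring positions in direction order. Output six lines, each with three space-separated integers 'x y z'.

Answer: 8 -4 -4
8 -3 -5
7 -2 -5
6 -2 -4
6 -3 -3
7 -4 -3

Derivation:
Center: (7, -3, -4). Add each direction:
  D0: (7, -3, -4) + (1, -1, 0) = (8, -4, -4)
  D1: (7, -3, -4) + (1, 0, -1) = (8, -3, -5)
  D2: (7, -3, -4) + (0, 1, -1) = (7, -2, -5)
  D3: (7, -3, -4) + (-1, 1, 0) = (6, -2, -4)
  D4: (7, -3, -4) + (-1, 0, 1) = (6, -3, -3)
  D5: (7, -3, -4) + (0, -1, 1) = (7, -4, -3)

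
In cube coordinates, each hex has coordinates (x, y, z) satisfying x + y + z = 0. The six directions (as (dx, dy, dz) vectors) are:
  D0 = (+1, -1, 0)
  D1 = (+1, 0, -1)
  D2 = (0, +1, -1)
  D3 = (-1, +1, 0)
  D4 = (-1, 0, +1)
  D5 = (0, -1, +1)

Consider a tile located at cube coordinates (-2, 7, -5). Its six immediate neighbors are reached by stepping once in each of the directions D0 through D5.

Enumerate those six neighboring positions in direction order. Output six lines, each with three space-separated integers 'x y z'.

Center: (-2, 7, -5). Add each direction:
  D0: (-2, 7, -5) + (1, -1, 0) = (-1, 6, -5)
  D1: (-2, 7, -5) + (1, 0, -1) = (-1, 7, -6)
  D2: (-2, 7, -5) + (0, 1, -1) = (-2, 8, -6)
  D3: (-2, 7, -5) + (-1, 1, 0) = (-3, 8, -5)
  D4: (-2, 7, -5) + (-1, 0, 1) = (-3, 7, -4)
  D5: (-2, 7, -5) + (0, -1, 1) = (-2, 6, -4)

Answer: -1 6 -5
-1 7 -6
-2 8 -6
-3 8 -5
-3 7 -4
-2 6 -4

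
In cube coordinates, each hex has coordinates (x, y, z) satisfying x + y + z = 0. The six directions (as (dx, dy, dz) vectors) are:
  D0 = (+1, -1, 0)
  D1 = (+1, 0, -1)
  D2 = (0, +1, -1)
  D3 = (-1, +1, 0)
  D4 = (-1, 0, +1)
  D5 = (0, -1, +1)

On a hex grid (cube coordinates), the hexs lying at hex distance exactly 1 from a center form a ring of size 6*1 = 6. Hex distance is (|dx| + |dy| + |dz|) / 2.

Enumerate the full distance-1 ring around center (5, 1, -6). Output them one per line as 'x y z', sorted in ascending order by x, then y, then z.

Answer: 4 1 -5
4 2 -6
5 0 -5
5 2 -7
6 0 -6
6 1 -7

Derivation:
Walk ring at distance 1 from (5, 1, -6):
Start at center + D4*1 = (4, 1, -5)
  hex 0: (4, 1, -5)
  hex 1: (5, 0, -5)
  hex 2: (6, 0, -6)
  hex 3: (6, 1, -7)
  hex 4: (5, 2, -7)
  hex 5: (4, 2, -6)
Sorted: 6 hexes.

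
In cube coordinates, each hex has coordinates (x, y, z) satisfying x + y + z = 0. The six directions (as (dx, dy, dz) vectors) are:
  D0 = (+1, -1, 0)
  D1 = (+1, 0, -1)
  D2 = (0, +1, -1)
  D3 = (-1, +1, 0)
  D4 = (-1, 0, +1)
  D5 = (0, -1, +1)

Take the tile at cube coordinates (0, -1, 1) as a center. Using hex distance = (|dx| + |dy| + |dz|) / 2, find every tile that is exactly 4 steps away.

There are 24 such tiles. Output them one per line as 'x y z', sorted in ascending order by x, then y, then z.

Walk ring at distance 4 from (0, -1, 1):
Start at center + D4*4 = (-4, -1, 5)
  hex 0: (-4, -1, 5)
  hex 1: (-3, -2, 5)
  hex 2: (-2, -3, 5)
  hex 3: (-1, -4, 5)
  hex 4: (0, -5, 5)
  hex 5: (1, -5, 4)
  hex 6: (2, -5, 3)
  hex 7: (3, -5, 2)
  hex 8: (4, -5, 1)
  hex 9: (4, -4, 0)
  hex 10: (4, -3, -1)
  hex 11: (4, -2, -2)
  hex 12: (4, -1, -3)
  hex 13: (3, 0, -3)
  hex 14: (2, 1, -3)
  hex 15: (1, 2, -3)
  hex 16: (0, 3, -3)
  hex 17: (-1, 3, -2)
  hex 18: (-2, 3, -1)
  hex 19: (-3, 3, 0)
  hex 20: (-4, 3, 1)
  hex 21: (-4, 2, 2)
  hex 22: (-4, 1, 3)
  hex 23: (-4, 0, 4)
Sorted: 24 hexes.

Answer: -4 -1 5
-4 0 4
-4 1 3
-4 2 2
-4 3 1
-3 -2 5
-3 3 0
-2 -3 5
-2 3 -1
-1 -4 5
-1 3 -2
0 -5 5
0 3 -3
1 -5 4
1 2 -3
2 -5 3
2 1 -3
3 -5 2
3 0 -3
4 -5 1
4 -4 0
4 -3 -1
4 -2 -2
4 -1 -3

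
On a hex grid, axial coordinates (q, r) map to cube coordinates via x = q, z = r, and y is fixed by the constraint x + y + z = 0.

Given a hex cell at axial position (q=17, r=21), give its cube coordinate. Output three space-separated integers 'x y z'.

x = q = 17
z = r = 21
y = -x - z = -(17) - (21) = -38

Answer: 17 -38 21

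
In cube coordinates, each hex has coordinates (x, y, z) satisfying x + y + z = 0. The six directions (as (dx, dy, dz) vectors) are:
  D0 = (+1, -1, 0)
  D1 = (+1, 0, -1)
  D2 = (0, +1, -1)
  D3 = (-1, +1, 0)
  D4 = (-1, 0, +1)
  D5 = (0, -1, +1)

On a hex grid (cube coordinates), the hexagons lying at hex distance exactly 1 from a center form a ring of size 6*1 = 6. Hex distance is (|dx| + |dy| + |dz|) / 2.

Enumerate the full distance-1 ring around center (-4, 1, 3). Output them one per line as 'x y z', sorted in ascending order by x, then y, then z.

Answer: -5 1 4
-5 2 3
-4 0 4
-4 2 2
-3 0 3
-3 1 2

Derivation:
Walk ring at distance 1 from (-4, 1, 3):
Start at center + D4*1 = (-5, 1, 4)
  hex 0: (-5, 1, 4)
  hex 1: (-4, 0, 4)
  hex 2: (-3, 0, 3)
  hex 3: (-3, 1, 2)
  hex 4: (-4, 2, 2)
  hex 5: (-5, 2, 3)
Sorted: 6 hexes.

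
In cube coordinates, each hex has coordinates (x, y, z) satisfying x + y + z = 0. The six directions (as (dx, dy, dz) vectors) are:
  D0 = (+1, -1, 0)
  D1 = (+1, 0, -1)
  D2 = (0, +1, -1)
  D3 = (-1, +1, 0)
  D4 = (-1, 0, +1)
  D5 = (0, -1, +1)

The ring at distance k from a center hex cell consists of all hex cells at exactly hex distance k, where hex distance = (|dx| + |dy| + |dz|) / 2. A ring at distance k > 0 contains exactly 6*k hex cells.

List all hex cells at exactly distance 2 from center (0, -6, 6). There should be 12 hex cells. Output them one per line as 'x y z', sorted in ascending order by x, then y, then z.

Answer: -2 -6 8
-2 -5 7
-2 -4 6
-1 -7 8
-1 -4 5
0 -8 8
0 -4 4
1 -8 7
1 -5 4
2 -8 6
2 -7 5
2 -6 4

Derivation:
Walk ring at distance 2 from (0, -6, 6):
Start at center + D4*2 = (-2, -6, 8)
  hex 0: (-2, -6, 8)
  hex 1: (-1, -7, 8)
  hex 2: (0, -8, 8)
  hex 3: (1, -8, 7)
  hex 4: (2, -8, 6)
  hex 5: (2, -7, 5)
  hex 6: (2, -6, 4)
  hex 7: (1, -5, 4)
  hex 8: (0, -4, 4)
  hex 9: (-1, -4, 5)
  hex 10: (-2, -4, 6)
  hex 11: (-2, -5, 7)
Sorted: 12 hexes.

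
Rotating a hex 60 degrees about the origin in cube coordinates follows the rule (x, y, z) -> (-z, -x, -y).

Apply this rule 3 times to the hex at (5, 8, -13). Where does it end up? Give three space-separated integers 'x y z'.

Answer: -5 -8 13

Derivation:
Start: (5, 8, -13)
Step 1: (5, 8, -13) -> (-(-13), -(5), -(8)) = (13, -5, -8)
Step 2: (13, -5, -8) -> (-(-8), -(13), -(-5)) = (8, -13, 5)
Step 3: (8, -13, 5) -> (-(5), -(8), -(-13)) = (-5, -8, 13)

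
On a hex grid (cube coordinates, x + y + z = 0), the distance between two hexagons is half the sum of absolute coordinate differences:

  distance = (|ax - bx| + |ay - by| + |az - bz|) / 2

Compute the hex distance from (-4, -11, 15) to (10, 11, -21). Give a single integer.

Answer: 36

Derivation:
|ax - bx| = |-4 - 10| = 14
|ay - by| = |-11 - 11| = 22
|az - bz| = |15 - (-21)| = 36
distance = (14 + 22 + 36) / 2 = 72 / 2 = 36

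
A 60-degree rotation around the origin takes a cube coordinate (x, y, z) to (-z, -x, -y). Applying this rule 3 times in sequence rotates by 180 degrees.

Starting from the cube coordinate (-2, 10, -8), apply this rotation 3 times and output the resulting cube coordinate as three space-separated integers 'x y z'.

Answer: 2 -10 8

Derivation:
Start: (-2, 10, -8)
Step 1: (-2, 10, -8) -> (-(-8), -(-2), -(10)) = (8, 2, -10)
Step 2: (8, 2, -10) -> (-(-10), -(8), -(2)) = (10, -8, -2)
Step 3: (10, -8, -2) -> (-(-2), -(10), -(-8)) = (2, -10, 8)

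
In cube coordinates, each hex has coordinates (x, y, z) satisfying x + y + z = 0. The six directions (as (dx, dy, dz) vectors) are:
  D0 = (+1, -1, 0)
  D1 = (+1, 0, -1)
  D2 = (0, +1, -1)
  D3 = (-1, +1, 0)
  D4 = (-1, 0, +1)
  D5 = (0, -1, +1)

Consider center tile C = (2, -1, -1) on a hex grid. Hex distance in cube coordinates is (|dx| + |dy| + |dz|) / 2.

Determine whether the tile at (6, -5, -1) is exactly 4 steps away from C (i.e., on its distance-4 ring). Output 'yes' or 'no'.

Answer: yes

Derivation:
|px - cx| = |6 - 2| = 4
|py - cy| = |-5 - (-1)| = 4
|pz - cz| = |-1 - (-1)| = 0
distance = (4+4+0)/2 = 8/2 = 4
radius = 4; distance == radius -> yes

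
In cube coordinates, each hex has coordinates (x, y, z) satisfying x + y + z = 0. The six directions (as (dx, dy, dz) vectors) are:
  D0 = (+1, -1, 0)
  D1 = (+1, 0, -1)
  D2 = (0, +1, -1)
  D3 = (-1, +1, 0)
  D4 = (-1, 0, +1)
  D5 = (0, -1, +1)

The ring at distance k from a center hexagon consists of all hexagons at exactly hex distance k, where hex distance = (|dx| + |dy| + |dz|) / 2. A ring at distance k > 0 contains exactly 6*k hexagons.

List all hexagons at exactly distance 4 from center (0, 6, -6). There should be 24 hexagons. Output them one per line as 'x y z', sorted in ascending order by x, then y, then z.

Walk ring at distance 4 from (0, 6, -6):
Start at center + D4*4 = (-4, 6, -2)
  hex 0: (-4, 6, -2)
  hex 1: (-3, 5, -2)
  hex 2: (-2, 4, -2)
  hex 3: (-1, 3, -2)
  hex 4: (0, 2, -2)
  hex 5: (1, 2, -3)
  hex 6: (2, 2, -4)
  hex 7: (3, 2, -5)
  hex 8: (4, 2, -6)
  hex 9: (4, 3, -7)
  hex 10: (4, 4, -8)
  hex 11: (4, 5, -9)
  hex 12: (4, 6, -10)
  hex 13: (3, 7, -10)
  hex 14: (2, 8, -10)
  hex 15: (1, 9, -10)
  hex 16: (0, 10, -10)
  hex 17: (-1, 10, -9)
  hex 18: (-2, 10, -8)
  hex 19: (-3, 10, -7)
  hex 20: (-4, 10, -6)
  hex 21: (-4, 9, -5)
  hex 22: (-4, 8, -4)
  hex 23: (-4, 7, -3)
Sorted: 24 hexes.

Answer: -4 6 -2
-4 7 -3
-4 8 -4
-4 9 -5
-4 10 -6
-3 5 -2
-3 10 -7
-2 4 -2
-2 10 -8
-1 3 -2
-1 10 -9
0 2 -2
0 10 -10
1 2 -3
1 9 -10
2 2 -4
2 8 -10
3 2 -5
3 7 -10
4 2 -6
4 3 -7
4 4 -8
4 5 -9
4 6 -10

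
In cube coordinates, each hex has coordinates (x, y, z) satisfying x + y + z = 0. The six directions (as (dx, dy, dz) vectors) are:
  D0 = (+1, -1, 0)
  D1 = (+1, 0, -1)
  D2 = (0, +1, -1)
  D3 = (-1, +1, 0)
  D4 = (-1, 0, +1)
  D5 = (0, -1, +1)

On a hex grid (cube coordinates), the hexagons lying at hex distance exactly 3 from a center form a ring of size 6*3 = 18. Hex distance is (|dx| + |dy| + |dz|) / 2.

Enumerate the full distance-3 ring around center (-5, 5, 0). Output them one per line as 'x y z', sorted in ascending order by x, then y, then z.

Answer: -8 5 3
-8 6 2
-8 7 1
-8 8 0
-7 4 3
-7 8 -1
-6 3 3
-6 8 -2
-5 2 3
-5 8 -3
-4 2 2
-4 7 -3
-3 2 1
-3 6 -3
-2 2 0
-2 3 -1
-2 4 -2
-2 5 -3

Derivation:
Walk ring at distance 3 from (-5, 5, 0):
Start at center + D4*3 = (-8, 5, 3)
  hex 0: (-8, 5, 3)
  hex 1: (-7, 4, 3)
  hex 2: (-6, 3, 3)
  hex 3: (-5, 2, 3)
  hex 4: (-4, 2, 2)
  hex 5: (-3, 2, 1)
  hex 6: (-2, 2, 0)
  hex 7: (-2, 3, -1)
  hex 8: (-2, 4, -2)
  hex 9: (-2, 5, -3)
  hex 10: (-3, 6, -3)
  hex 11: (-4, 7, -3)
  hex 12: (-5, 8, -3)
  hex 13: (-6, 8, -2)
  hex 14: (-7, 8, -1)
  hex 15: (-8, 8, 0)
  hex 16: (-8, 7, 1)
  hex 17: (-8, 6, 2)
Sorted: 18 hexes.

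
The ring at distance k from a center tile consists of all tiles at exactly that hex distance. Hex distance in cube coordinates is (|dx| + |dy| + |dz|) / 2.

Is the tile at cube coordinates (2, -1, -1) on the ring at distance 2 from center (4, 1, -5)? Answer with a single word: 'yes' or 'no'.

Answer: no

Derivation:
|px - cx| = |2 - 4| = 2
|py - cy| = |-1 - 1| = 2
|pz - cz| = |-1 - (-5)| = 4
distance = (2+2+4)/2 = 8/2 = 4
radius = 2; distance != radius -> no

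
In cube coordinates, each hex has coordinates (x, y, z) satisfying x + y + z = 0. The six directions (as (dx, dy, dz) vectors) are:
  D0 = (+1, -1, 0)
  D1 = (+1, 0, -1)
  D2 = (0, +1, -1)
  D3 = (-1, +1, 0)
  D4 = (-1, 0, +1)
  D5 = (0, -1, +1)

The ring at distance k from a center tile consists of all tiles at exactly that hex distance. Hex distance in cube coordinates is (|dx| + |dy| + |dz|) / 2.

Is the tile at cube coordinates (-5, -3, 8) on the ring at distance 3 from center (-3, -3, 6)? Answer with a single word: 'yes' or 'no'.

|px - cx| = |-5 - (-3)| = 2
|py - cy| = |-3 - (-3)| = 0
|pz - cz| = |8 - 6| = 2
distance = (2+0+2)/2 = 4/2 = 2
radius = 3; distance != radius -> no

Answer: no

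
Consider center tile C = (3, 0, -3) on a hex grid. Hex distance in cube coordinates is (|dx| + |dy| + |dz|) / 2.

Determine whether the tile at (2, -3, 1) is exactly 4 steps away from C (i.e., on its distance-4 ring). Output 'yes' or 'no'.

Answer: yes

Derivation:
|px - cx| = |2 - 3| = 1
|py - cy| = |-3 - 0| = 3
|pz - cz| = |1 - (-3)| = 4
distance = (1+3+4)/2 = 8/2 = 4
radius = 4; distance == radius -> yes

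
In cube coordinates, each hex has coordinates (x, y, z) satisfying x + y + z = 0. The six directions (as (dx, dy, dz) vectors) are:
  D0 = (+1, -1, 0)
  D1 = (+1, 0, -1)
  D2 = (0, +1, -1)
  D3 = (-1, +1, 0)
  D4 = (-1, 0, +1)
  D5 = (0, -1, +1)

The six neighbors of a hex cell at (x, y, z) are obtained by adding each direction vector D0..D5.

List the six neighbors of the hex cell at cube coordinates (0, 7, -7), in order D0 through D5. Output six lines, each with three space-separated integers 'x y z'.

Center: (0, 7, -7). Add each direction:
  D0: (0, 7, -7) + (1, -1, 0) = (1, 6, -7)
  D1: (0, 7, -7) + (1, 0, -1) = (1, 7, -8)
  D2: (0, 7, -7) + (0, 1, -1) = (0, 8, -8)
  D3: (0, 7, -7) + (-1, 1, 0) = (-1, 8, -7)
  D4: (0, 7, -7) + (-1, 0, 1) = (-1, 7, -6)
  D5: (0, 7, -7) + (0, -1, 1) = (0, 6, -6)

Answer: 1 6 -7
1 7 -8
0 8 -8
-1 8 -7
-1 7 -6
0 6 -6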